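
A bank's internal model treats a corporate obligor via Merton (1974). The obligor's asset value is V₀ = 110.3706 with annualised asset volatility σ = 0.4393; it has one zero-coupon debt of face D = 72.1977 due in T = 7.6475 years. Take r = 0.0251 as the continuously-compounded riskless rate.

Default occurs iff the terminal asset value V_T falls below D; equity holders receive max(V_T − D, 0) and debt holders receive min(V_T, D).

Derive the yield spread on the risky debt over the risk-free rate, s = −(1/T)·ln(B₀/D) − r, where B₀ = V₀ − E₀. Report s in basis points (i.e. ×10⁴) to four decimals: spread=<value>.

spread=456.1325

d₁ = [ln(V₀/D) + (r + σ²/2)T] / (σ√T)
   = [ln(110.3706/72.1977) + (0.0251 + 0.5·0.4393²)·7.6475] / (0.4393·√7.6475)
   = [0.424436 + 0.929877] / 1.214845 = 1.114802
d₂ = d₁ − σ√T = 1.114802 − 1.214845 = -0.100043
N(d₁) = 0.867532,  N(d₂) = 0.460155,  e^(−rT) = 0.825346
E₀ = V₀·N(d₁) − D·e^(−rT)·N(d₂)
   = 110.3706·0.867532 − 72.1977·0.825346·0.460155 = 68.330303
B₀ = V₀ − E₀ = 110.3706 − 68.330303 = 42.040297
spread = −(1/T)·ln(B₀/D) − r = −(1/7.6475)·ln(42.040297/72.1977) − 0.0251 = 0.04561325
in basis points: 0.04561325 × 10⁴ = 456.1325 bp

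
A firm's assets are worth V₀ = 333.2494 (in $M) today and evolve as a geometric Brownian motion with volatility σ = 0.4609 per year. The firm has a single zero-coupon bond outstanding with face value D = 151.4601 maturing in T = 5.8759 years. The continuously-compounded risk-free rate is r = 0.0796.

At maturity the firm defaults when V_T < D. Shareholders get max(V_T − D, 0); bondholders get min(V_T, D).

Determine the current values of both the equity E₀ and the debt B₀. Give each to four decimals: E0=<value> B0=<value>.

d₁ = [ln(V₀/D) + (r + σ²/2)T] / (σ√T)
   = [ln(333.2494/151.4601) + (0.0796 + 0.5·0.4609²)·5.8759] / (0.4609·√5.8759)
   = [0.788569 + 1.091827] / 1.117233 = 1.683082
d₂ = d₁ − σ√T = 1.683082 − 1.117233 = 0.565849
N(d₁) = 0.953820,  N(d₂) = 0.714252,  e^(−rT) = 0.626428
E₀ = V₀·N(d₁) − D·e^(−rT)·N(d₂)
   = 333.2494·0.953820 − 151.4601·0.626428·0.714252 = 250.092713
B₀ = V₀ − E₀ = 333.2494 − 250.092713 = 83.156687

E0=250.0927 B0=83.1567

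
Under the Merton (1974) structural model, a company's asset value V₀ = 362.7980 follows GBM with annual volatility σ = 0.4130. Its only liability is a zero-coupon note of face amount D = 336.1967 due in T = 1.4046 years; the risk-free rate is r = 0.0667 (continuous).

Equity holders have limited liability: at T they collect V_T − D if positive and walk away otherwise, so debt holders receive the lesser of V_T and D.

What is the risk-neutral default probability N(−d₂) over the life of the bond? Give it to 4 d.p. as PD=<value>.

PD=0.4593

d₁ = [ln(V₀/D) + (r + σ²/2)T] / (σ√T)
   = [ln(362.7980/336.1967) + (0.0667 + 0.5·0.4130²)·1.4046] / (0.4130·√1.4046)
   = [0.076150 + 0.213477] / 0.489470 = 0.591716
d₂ = d₁ − σ√T = 0.591716 − 0.489470 = 0.102245
risk-neutral PD = N(−d₂) = N(-0.102245) = 0.459281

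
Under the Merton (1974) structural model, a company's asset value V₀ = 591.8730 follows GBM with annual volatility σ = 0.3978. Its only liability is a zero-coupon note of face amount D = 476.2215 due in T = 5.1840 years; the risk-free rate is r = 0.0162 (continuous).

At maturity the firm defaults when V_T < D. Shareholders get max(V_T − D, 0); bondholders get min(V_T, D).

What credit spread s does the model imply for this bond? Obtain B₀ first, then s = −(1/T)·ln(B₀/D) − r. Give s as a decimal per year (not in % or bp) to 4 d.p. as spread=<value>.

d₁ = [ln(V₀/D) + (r + σ²/2)T] / (σ√T)
   = [ln(591.8730/476.2215) + (0.0162 + 0.5·0.3978²)·5.1840] / (0.3978·√5.1840)
   = [0.217409 + 0.494151] / 0.905727 = 0.785624
d₂ = d₁ − σ√T = 0.785624 − 0.905727 = -0.120103
N(d₁) = 0.783956,  N(d₂) = 0.452201,  e^(−rT) = 0.919449
E₀ = V₀·N(d₁) − D·e^(−rT)·N(d₂)
   = 591.8730·0.783956 − 476.2215·0.919449·0.452201 = 266.001197
B₀ = V₀ − E₀ = 591.8730 − 266.001197 = 325.871803
spread = −(1/T)·ln(B₀/D) − r = −(1/5.1840)·ln(325.871803/476.2215) − 0.0162 = 0.05698268

spread=0.0570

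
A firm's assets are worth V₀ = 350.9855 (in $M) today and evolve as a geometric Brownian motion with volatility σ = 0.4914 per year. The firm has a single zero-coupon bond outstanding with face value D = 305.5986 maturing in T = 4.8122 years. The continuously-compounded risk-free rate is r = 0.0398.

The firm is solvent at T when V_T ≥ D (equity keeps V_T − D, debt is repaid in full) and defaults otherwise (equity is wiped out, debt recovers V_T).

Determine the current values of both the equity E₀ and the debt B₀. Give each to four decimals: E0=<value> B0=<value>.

d₁ = [ln(V₀/D) + (r + σ²/2)T] / (σ√T)
   = [ln(350.9855/305.5986) + (0.0398 + 0.5·0.4914²)·4.8122] / (0.4914·√4.8122)
   = [0.138472 + 0.772536] / 1.077971 = 0.845114
d₂ = d₁ − σ√T = 0.845114 − 1.077971 = -0.232856
N(d₁) = 0.800976,  N(d₂) = 0.407936,  e^(−rT) = 0.825699
E₀ = V₀·N(d₁) − D·e^(−rT)·N(d₂)
   = 350.9855·0.800976 − 305.5986·0.825699·0.407936 = 178.195591
B₀ = V₀ − E₀ = 350.9855 − 178.195591 = 172.789909

E0=178.1956 B0=172.7899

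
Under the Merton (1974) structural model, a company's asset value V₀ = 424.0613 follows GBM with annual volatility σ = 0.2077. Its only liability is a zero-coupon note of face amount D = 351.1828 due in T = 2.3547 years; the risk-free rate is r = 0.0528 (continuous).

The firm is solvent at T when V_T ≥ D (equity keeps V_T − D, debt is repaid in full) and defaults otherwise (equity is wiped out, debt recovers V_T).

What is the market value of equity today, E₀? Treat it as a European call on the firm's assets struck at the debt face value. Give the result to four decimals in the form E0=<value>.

E0=123.8249

d₁ = [ln(V₀/D) + (r + σ²/2)T] / (σ√T)
   = [ln(424.0613/351.1828) + (0.0528 + 0.5·0.2077²)·2.3547] / (0.2077·√2.3547)
   = [0.188571 + 0.175118] / 0.318716 = 1.141107
d₂ = d₁ − σ√T = 1.141107 − 0.318716 = 0.822390
N(d₁) = 0.873087,  N(d₂) = 0.794573,  e^(−rT) = 0.883090
E₀ = V₀·N(d₁) − D·e^(−rT)·N(d₂)
   = 424.0613·0.873087 − 351.1828·0.883090·0.794573 = 123.824864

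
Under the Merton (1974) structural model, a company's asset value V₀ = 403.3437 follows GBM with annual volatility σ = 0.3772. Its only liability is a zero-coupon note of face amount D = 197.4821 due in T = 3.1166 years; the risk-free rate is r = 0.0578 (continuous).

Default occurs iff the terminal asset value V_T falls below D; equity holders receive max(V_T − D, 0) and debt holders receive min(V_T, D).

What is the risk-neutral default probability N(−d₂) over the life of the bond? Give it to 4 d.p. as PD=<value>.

d₁ = [ln(V₀/D) + (r + σ²/2)T] / (σ√T)
   = [ln(403.3437/197.4821) + (0.0578 + 0.5·0.3772²)·3.1166] / (0.3772·√3.1166)
   = [0.714141 + 0.401854] / 0.665905 = 1.675908
d₂ = d₁ − σ√T = 1.675908 − 0.665905 = 1.010003
risk-neutral PD = N(−d₂) = N(-1.010003) = 0.156247

PD=0.1562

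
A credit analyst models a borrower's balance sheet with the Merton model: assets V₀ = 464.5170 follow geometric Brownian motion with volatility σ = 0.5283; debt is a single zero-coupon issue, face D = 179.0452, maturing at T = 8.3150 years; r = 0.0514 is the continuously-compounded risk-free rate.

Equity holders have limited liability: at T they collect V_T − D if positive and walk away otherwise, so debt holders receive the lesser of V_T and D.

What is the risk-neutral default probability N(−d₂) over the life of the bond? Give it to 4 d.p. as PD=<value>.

PD=0.4425

d₁ = [ln(V₀/D) + (r + σ²/2)T] / (σ√T)
   = [ln(464.5170/179.0452) + (0.0514 + 0.5·0.5283²)·8.3150] / (0.5283·√8.3150)
   = [0.953360 + 1.587753] / 1.523392 = 1.668062
d₂ = d₁ − σ√T = 1.668062 − 1.523392 = 0.144670
risk-neutral PD = N(−d₂) = N(-0.144670) = 0.442486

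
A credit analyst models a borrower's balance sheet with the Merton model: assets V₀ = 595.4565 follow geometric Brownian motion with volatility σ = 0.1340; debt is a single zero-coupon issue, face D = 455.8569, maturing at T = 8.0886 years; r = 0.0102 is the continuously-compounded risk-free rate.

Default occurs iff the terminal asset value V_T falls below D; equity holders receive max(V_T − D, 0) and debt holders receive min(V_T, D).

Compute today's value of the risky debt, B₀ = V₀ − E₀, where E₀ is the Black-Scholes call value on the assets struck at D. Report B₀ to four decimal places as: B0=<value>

d₁ = [ln(V₀/D) + (r + σ²/2)T] / (σ√T)
   = [ln(595.4565/455.8569) + (0.0102 + 0.5·0.1340²)·8.0886] / (0.1340·√8.0886)
   = [0.267149 + 0.155123] / 0.381102 = 1.108030
d₂ = d₁ − σ√T = 1.108030 − 0.381102 = 0.726927
N(d₁) = 0.866075,  N(d₂) = 0.766365,  e^(−rT) = 0.920808
E₀ = V₀·N(d₁) − D·e^(−rT)·N(d₂)
   = 595.4565·0.866075 − 455.8569·0.920808·0.766365 = 194.023537
B₀ = V₀ − E₀ = 595.4565 − 194.023537 = 401.432963

B0=401.4330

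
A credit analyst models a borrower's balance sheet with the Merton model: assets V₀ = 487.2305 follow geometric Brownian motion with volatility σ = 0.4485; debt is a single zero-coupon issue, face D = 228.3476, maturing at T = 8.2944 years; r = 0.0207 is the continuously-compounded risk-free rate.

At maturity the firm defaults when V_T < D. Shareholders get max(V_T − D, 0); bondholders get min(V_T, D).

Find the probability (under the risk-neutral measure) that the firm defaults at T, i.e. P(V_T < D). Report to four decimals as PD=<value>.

PD=0.4706

d₁ = [ln(V₀/D) + (r + σ²/2)T] / (σ√T)
   = [ln(487.2305/228.3476) + (0.0207 + 0.5·0.4485²)·8.2944] / (0.4485·√8.2944)
   = [0.757868 + 1.005913] / 1.291680 = 1.365494
d₂ = d₁ − σ√T = 1.365494 − 1.291680 = 0.073814
risk-neutral PD = N(−d₂) = N(-0.073814) = 0.470579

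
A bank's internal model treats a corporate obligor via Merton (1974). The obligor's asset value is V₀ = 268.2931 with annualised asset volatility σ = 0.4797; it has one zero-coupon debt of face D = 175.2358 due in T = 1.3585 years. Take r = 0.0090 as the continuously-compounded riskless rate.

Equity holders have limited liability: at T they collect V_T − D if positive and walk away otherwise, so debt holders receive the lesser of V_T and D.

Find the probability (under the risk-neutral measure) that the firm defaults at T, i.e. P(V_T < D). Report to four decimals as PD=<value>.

d₁ = [ln(V₀/D) + (r + σ²/2)T] / (σ√T)
   = [ln(268.2931/175.2358) + (0.0090 + 0.5·0.4797²)·1.3585] / (0.4797·√1.3585)
   = [0.425948 + 0.168530] / 0.559113 = 1.063252
d₂ = d₁ − σ√T = 1.063252 − 0.559113 = 0.504139
risk-neutral PD = N(−d₂) = N(-0.504139) = 0.307082

PD=0.3071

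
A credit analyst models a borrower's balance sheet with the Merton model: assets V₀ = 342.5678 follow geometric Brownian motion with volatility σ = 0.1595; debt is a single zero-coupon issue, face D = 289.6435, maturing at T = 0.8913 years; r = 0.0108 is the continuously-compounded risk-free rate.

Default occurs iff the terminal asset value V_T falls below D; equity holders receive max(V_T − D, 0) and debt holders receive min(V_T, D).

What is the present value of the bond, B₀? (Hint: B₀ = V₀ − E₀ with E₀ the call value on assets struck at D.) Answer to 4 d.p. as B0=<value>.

d₁ = [ln(V₀/D) + (r + σ²/2)T] / (σ√T)
   = [ln(342.5678/289.6435) + (0.0108 + 0.5·0.1595²)·0.8913] / (0.1595·√0.8913)
   = [0.167819 + 0.020963] / 0.150582 = 1.253685
d₂ = d₁ − σ√T = 1.253685 − 0.150582 = 1.103103
N(d₁) = 0.895022,  N(d₂) = 0.865009,  e^(−rT) = 0.990420
E₀ = V₀·N(d₁) − D·e^(−rT)·N(d₂)
   = 342.5678·0.895022 − 289.6435·0.990420·0.865009 = 58.461626
B₀ = V₀ − E₀ = 342.5678 − 58.461626 = 284.106174

B0=284.1062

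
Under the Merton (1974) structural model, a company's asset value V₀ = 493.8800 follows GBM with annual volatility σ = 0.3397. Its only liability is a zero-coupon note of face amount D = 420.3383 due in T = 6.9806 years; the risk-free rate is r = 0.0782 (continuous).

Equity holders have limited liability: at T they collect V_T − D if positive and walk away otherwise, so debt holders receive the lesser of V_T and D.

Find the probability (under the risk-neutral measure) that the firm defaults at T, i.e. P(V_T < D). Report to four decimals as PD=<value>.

d₁ = [ln(V₀/D) + (r + σ²/2)T] / (σ√T)
   = [ln(493.8800/420.3383) + (0.0782 + 0.5·0.3397²)·6.9806] / (0.3397·√6.9806)
   = [0.161233 + 0.948650] / 0.897515 = 1.236617
d₂ = d₁ − σ√T = 1.236617 − 0.897515 = 0.339101
risk-neutral PD = N(−d₂) = N(-0.339101) = 0.367267

PD=0.3673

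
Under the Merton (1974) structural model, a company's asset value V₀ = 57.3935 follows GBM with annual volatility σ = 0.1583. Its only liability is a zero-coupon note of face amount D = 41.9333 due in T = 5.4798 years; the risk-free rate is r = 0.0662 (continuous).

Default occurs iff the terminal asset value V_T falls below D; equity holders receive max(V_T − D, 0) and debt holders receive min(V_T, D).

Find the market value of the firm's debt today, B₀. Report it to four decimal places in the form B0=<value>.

d₁ = [ln(V₀/D) + (r + σ²/2)T] / (σ√T)
   = [ln(57.3935/41.9333) + (0.0662 + 0.5·0.1583²)·5.4798] / (0.1583·√5.4798)
   = [0.313851 + 0.431422] / 0.370564 = 2.011184
d₂ = d₁ − σ√T = 2.011184 − 0.370564 = 1.640620
N(d₁) = 0.977847,  N(d₂) = 0.949562,  e^(−rT) = 0.695751
E₀ = V₀·N(d₁) − D·e^(−rT)·N(d₂)
   = 57.3935·0.977847 − 41.9333·0.695751·0.949562 = 28.418447
B₀ = V₀ − E₀ = 57.3935 − 28.418447 = 28.975053

B0=28.9751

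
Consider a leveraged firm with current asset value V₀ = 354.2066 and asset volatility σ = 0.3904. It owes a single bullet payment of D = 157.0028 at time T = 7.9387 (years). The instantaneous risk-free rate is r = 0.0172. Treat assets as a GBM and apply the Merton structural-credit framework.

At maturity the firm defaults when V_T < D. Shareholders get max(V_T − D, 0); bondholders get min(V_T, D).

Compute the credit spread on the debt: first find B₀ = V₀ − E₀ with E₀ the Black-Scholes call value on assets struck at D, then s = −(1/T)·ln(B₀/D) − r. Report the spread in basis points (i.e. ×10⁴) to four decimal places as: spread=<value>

d₁ = [ln(V₀/D) + (r + σ²/2)T] / (σ√T)
   = [ln(354.2066/157.0028) + (0.0172 + 0.5·0.3904²)·7.9387] / (0.3904·√7.9387)
   = [0.813617 + 0.741523] / 1.099979 = 1.413790
d₂ = d₁ − σ√T = 1.413790 − 1.099979 = 0.313811
N(d₁) = 0.921288,  N(d₂) = 0.623168,  e^(−rT) = 0.872367
E₀ = V₀·N(d₁) − D·e^(−rT)·N(d₂)
   = 354.2066·0.921288 − 157.0028·0.872367·0.623168 = 240.974849
B₀ = V₀ − E₀ = 354.2066 − 240.974849 = 113.231751
spread = −(1/T)·ln(B₀/D) − r = −(1/7.9387)·ln(113.231751/157.0028) − 0.0172 = 0.02396883
in basis points: 0.02396883 × 10⁴ = 239.6883 bp

spread=239.6883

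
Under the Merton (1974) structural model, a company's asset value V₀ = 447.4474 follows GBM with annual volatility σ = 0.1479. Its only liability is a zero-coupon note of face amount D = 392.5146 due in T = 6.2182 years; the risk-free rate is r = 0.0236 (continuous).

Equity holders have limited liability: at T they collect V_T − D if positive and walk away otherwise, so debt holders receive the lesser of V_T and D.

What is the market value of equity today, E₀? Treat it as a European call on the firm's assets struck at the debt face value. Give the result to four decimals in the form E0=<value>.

d₁ = [ln(V₀/D) + (r + σ²/2)T] / (σ√T)
   = [ln(447.4474/392.5146) + (0.0236 + 0.5·0.1479²)·6.2182] / (0.1479·√6.2182)
   = [0.130985 + 0.214759] / 0.368808 = 0.937464
d₂ = d₁ − σ√T = 0.937464 − 0.368808 = 0.568656
N(d₁) = 0.825740,  N(d₂) = 0.715205,  e^(−rT) = 0.863510
E₀ = V₀·N(d₁) − D·e^(−rT)·N(d₂)
   = 447.4474·0.825740 − 392.5146·0.863510·0.715205 = 127.063331

E0=127.0633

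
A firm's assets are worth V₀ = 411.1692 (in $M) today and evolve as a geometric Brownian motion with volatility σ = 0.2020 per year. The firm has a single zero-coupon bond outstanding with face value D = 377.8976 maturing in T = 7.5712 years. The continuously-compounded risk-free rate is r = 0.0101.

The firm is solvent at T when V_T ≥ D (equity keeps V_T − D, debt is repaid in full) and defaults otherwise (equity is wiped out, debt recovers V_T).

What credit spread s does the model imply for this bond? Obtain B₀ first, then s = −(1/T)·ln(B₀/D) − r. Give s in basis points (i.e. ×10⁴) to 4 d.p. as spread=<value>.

d₁ = [ln(V₀/D) + (r + σ²/2)T] / (σ√T)
   = [ln(411.1692/377.8976) + (0.0101 + 0.5·0.2020²)·7.5712] / (0.2020·√7.5712)
   = [0.084382 + 0.230937] / 0.555819 = 0.567303
d₂ = d₁ − σ√T = 0.567303 − 0.555819 = 0.011484
N(d₁) = 0.714746,  N(d₂) = 0.504581,  e^(−rT) = 0.926382
E₀ = V₀·N(d₁) − D·e^(−rT)·N(d₂)
   = 411.1692·0.714746 − 377.8976·0.926382·0.504581 = 117.239028
B₀ = V₀ − E₀ = 411.1692 − 117.239028 = 293.930172
spread = −(1/T)·ln(B₀/D) − r = −(1/7.5712)·ln(293.930172/377.8976) − 0.0101 = 0.02308906
in basis points: 0.02308906 × 10⁴ = 230.8906 bp

spread=230.8906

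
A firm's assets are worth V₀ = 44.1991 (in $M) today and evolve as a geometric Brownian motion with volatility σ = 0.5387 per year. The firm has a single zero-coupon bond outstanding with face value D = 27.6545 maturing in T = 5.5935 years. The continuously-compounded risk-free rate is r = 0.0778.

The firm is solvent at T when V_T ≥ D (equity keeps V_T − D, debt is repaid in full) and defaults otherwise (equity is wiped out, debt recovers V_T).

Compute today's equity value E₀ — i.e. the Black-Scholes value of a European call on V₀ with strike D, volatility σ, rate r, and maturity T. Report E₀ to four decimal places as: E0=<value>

d₁ = [ln(V₀/D) + (r + σ²/2)T] / (σ√T)
   = [ln(44.1991/27.6545) + (0.0778 + 0.5·0.5387²)·5.5935] / (0.5387·√5.5935)
   = [0.468916 + 1.246785] / 1.274057 = 1.346644
d₂ = d₁ − σ√T = 1.346644 − 1.274057 = 0.072587
N(d₁) = 0.910953,  N(d₂) = 0.528933,  e^(−rT) = 0.647152
E₀ = V₀·N(d₁) − D·e^(−rT)·N(d₂)
   = 44.1991·0.910953 − 27.6545·0.647152·0.528933 = 30.797153

E0=30.7972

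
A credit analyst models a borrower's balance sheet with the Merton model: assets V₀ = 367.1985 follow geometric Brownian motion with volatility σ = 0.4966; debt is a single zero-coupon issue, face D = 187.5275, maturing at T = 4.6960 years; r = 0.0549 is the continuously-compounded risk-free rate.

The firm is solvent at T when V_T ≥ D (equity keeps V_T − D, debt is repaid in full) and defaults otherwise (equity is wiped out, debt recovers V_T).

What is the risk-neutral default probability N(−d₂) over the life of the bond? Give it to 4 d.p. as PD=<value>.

PD=0.3722

d₁ = [ln(V₀/D) + (r + σ²/2)T] / (σ√T)
   = [ln(367.1985/187.5275) + (0.0549 + 0.5·0.4966²)·4.6960] / (0.4966·√4.6960)
   = [0.671977 + 0.836854] / 1.076145 = 1.402071
d₂ = d₁ − σ√T = 1.402071 − 1.076145 = 0.325926
risk-neutral PD = N(−d₂) = N(-0.325926) = 0.372240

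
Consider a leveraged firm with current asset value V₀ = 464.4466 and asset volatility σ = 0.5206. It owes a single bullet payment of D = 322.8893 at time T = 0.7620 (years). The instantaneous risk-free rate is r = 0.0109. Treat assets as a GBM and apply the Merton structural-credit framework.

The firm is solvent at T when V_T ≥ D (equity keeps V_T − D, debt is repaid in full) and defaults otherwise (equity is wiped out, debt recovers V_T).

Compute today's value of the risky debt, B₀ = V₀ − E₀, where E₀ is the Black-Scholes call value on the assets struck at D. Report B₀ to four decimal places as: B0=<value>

B0=300.1303

d₁ = [ln(V₀/D) + (r + σ²/2)T] / (σ√T)
   = [ln(464.4466/322.8893) + (0.0109 + 0.5·0.5206²)·0.7620] / (0.5206·√0.7620)
   = [0.363537 + 0.111566] / 0.454445 = 1.045457
d₂ = d₁ − σ√T = 1.045457 − 0.454445 = 0.591012
N(d₁) = 0.852094,  N(d₂) = 0.722744,  e^(−rT) = 0.991729
E₀ = V₀·N(d₁) − D·e^(−rT)·N(d₂)
   = 464.4466·0.852094 − 322.8893·0.991729·0.722744 = 164.316266
B₀ = V₀ − E₀ = 464.4466 − 164.316266 = 300.130334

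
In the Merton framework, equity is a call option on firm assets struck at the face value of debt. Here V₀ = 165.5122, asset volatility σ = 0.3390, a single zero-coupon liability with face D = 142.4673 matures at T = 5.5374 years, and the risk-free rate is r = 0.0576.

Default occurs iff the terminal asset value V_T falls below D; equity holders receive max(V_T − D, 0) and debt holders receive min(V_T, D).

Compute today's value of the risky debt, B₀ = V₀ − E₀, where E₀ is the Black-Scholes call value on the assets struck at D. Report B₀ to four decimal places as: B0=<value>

B0=86.3372

d₁ = [ln(V₀/D) + (r + σ²/2)T] / (σ√T)
   = [ln(165.5122/142.4673) + (0.0576 + 0.5·0.3390²)·5.5374] / (0.3390·√5.5374)
   = [0.149932 + 0.637136] / 0.797724 = 0.986643
d₂ = d₁ − σ√T = 0.986643 − 0.797724 = 0.188919
N(d₁) = 0.838091,  N(d₂) = 0.574922,  e^(−rT) = 0.726909
E₀ = V₀·N(d₁) − D·e^(−rT)·N(d₂)
   = 165.5122·0.838091 − 142.4673·0.726909·0.574922 = 79.174981
B₀ = V₀ − E₀ = 165.5122 − 79.174981 = 86.337219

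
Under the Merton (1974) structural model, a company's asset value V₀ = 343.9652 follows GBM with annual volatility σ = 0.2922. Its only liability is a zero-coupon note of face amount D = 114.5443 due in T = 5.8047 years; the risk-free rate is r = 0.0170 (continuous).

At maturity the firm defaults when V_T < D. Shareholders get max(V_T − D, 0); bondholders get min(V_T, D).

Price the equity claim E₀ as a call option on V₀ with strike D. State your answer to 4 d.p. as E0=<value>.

E0=242.4946

d₁ = [ln(V₀/D) + (r + σ²/2)T] / (σ√T)
   = [ln(343.9652/114.5443) + (0.0170 + 0.5·0.2922²)·5.8047] / (0.2922·√5.8047)
   = [1.099579 + 0.346485] / 0.703996 = 2.054080
d₂ = d₁ − σ√T = 2.054080 − 0.703996 = 1.350084
N(d₁) = 0.980016,  N(d₂) = 0.911506,  e^(−rT) = 0.906033
E₀ = V₀·N(d₁) − D·e^(−rT)·N(d₂)
   = 343.9652·0.980016 − 114.5443·0.906033·0.911506 = 242.494565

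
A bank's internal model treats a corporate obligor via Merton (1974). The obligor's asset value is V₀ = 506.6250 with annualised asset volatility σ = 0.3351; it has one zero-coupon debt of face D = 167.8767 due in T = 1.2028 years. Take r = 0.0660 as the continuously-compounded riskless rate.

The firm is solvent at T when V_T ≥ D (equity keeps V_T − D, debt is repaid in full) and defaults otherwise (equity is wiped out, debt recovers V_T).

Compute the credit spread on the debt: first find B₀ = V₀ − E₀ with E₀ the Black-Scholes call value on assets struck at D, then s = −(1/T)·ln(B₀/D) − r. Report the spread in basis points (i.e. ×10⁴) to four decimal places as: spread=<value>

d₁ = [ln(V₀/D) + (r + σ²/2)T] / (σ√T)
   = [ln(506.6250/167.8767) + (0.0660 + 0.5·0.3351²)·1.2028] / (0.3351·√1.2028)
   = [1.104541 + 0.146917] / 0.367512 = 3.405221
d₂ = d₁ − σ√T = 3.405221 − 0.367512 = 3.037709
N(d₁) = 0.999669,  N(d₂) = 0.998808,  e^(−rT) = 0.923684
E₀ = V₀·N(d₁) − D·e^(−rT)·N(d₂)
   = 506.6250·0.999669 − 167.8767·0.923684·0.998808 = 351.577266
B₀ = V₀ − E₀ = 506.6250 − 351.577266 = 155.047734
spread = −(1/T)·ln(B₀/D) − r = −(1/1.2028)·ln(155.047734/167.8767) − 0.0660 = 0.00009308
in basis points: 0.00009308 × 10⁴ = 0.9308 bp

spread=0.9308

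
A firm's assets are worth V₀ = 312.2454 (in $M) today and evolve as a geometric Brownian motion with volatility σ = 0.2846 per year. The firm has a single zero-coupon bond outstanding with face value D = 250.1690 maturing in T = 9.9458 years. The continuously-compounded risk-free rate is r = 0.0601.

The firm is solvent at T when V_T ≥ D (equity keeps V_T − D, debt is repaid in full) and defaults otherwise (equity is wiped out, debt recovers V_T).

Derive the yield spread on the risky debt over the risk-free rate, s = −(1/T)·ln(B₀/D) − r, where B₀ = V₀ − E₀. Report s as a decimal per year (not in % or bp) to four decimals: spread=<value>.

spread=0.0134

d₁ = [ln(V₀/D) + (r + σ²/2)T] / (σ√T)
   = [ln(312.2454/250.1690) + (0.0601 + 0.5·0.2846²)·9.9458] / (0.2846·√9.9458)
   = [0.221653 + 1.000533] / 0.897542 = 1.361704
d₂ = d₁ − σ√T = 1.361704 − 0.897542 = 0.464162
N(d₁) = 0.913354,  N(d₂) = 0.678734,  e^(−rT) = 0.550052
E₀ = V₀·N(d₁) − D·e^(−rT)·N(d₂)
   = 312.2454·0.913354 − 250.1690·0.550052·0.678734 = 191.792836
B₀ = V₀ − E₀ = 312.2454 − 191.792836 = 120.452564
spread = −(1/T)·ln(B₀/D) − r = −(1/9.9458)·ln(120.452564/250.1690) − 0.0601 = 0.01338636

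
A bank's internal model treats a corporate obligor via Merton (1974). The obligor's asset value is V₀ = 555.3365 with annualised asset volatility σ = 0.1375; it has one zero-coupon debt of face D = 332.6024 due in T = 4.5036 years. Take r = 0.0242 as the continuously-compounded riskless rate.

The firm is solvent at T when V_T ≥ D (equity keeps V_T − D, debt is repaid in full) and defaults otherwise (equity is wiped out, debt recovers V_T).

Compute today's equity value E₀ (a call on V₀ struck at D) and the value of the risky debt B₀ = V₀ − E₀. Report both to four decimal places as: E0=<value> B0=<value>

E0=257.7782 B0=297.5583

d₁ = [ln(V₀/D) + (r + σ²/2)T] / (σ√T)
   = [ln(555.3365/332.6024) + (0.0242 + 0.5·0.1375²)·4.5036] / (0.1375·√4.5036)
   = [0.512626 + 0.151560] / 0.291798 = 2.276185
d₂ = d₁ − σ√T = 2.276185 − 0.291798 = 1.984387
N(d₁) = 0.988583,  N(d₂) = 0.976394,  e^(−rT) = 0.896742
E₀ = V₀·N(d₁) − D·e^(−rT)·N(d₂)
   = 555.3365·0.988583 − 332.6024·0.896742·0.976394 = 257.778232
B₀ = V₀ − E₀ = 555.3365 − 257.778232 = 297.558268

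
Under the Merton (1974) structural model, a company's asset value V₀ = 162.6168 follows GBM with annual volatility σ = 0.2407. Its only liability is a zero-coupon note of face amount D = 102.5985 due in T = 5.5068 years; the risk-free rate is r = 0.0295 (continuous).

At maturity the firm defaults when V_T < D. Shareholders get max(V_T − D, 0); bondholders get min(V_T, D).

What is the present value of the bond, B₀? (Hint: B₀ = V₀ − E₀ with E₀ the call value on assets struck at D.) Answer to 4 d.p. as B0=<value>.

B0=82.7445

d₁ = [ln(V₀/D) + (r + σ²/2)T] / (σ√T)
   = [ln(162.6168/102.5985) + (0.0295 + 0.5·0.2407²)·5.5068] / (0.2407·√5.5068)
   = [0.460573 + 0.321973] / 0.564840 = 1.385429
d₂ = d₁ − σ√T = 1.385429 − 0.564840 = 0.820588
N(d₁) = 0.917039,  N(d₂) = 0.794060,  e^(−rT) = 0.850058
E₀ = V₀·N(d₁) − D·e^(−rT)·N(d₂)
   = 162.6168·0.917039 − 102.5985·0.850058·0.794060 = 79.872338
B₀ = V₀ − E₀ = 162.6168 − 79.872338 = 82.744462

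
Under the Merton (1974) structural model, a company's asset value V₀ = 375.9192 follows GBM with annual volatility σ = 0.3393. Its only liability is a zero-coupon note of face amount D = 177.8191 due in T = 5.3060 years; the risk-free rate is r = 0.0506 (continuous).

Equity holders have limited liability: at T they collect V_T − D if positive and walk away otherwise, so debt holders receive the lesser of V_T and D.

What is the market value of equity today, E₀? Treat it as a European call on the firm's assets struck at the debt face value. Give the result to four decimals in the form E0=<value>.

d₁ = [ln(V₀/D) + (r + σ²/2)T] / (σ√T)
   = [ln(375.9192/177.8191) + (0.0506 + 0.5·0.3393²)·5.3060] / (0.3393·√5.3060)
   = [0.748607 + 0.573909] / 0.781569 = 1.692129
d₂ = d₁ − σ√T = 1.692129 − 0.781569 = 0.910560
N(d₁) = 0.954689,  N(d₂) = 0.818736,  e^(−rT) = 0.764538
E₀ = V₀·N(d₁) − D·e^(−rT)·N(d₂)
   = 375.9192·0.954689 − 177.8191·0.764538·0.818736 = 247.579290

E0=247.5793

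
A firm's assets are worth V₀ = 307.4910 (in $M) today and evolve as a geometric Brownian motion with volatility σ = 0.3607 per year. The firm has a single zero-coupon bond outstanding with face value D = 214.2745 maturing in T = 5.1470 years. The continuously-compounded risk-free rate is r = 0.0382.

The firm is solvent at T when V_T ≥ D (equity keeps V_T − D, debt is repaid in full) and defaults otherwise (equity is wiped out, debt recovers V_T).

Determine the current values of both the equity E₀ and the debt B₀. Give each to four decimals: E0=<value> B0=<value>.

d₁ = [ln(V₀/D) + (r + σ²/2)T] / (σ√T)
   = [ln(307.4910/214.2745) + (0.0382 + 0.5·0.3607²)·5.1470] / (0.3607·√5.1470)
   = [0.361188 + 0.531439] / 0.818320 = 1.090804
d₂ = d₁ − σ√T = 1.090804 − 0.818320 = 0.272484
N(d₁) = 0.862321,  N(d₂) = 0.607375,  e^(−rT) = 0.821507
E₀ = V₀·N(d₁) − D·e^(−rT)·N(d₂)
   = 307.4910·0.862321 − 214.2745·0.821507·0.607375 = 158.240825
B₀ = V₀ − E₀ = 307.4910 − 158.240825 = 149.250175

E0=158.2408 B0=149.2502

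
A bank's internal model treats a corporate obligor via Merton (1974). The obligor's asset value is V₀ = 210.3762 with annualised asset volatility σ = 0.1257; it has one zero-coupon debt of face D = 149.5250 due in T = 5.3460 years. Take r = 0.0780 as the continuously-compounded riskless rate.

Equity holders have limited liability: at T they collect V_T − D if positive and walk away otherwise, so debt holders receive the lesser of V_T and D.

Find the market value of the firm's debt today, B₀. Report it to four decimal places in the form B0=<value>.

B0=98.4824

d₁ = [ln(V₀/D) + (r + σ²/2)T] / (σ√T)
   = [ln(210.3762/149.5250) + (0.0780 + 0.5·0.1257²)·5.3460] / (0.1257·√5.3460)
   = [0.341434 + 0.459223] / 0.290636 = 2.754840
d₂ = d₁ − σ√T = 2.754840 − 0.290636 = 2.464204
N(d₁) = 0.997064,  N(d₂) = 0.993134,  e^(−rT) = 0.659029
E₀ = V₀·N(d₁) − D·e^(−rT)·N(d₂)
   = 210.3762·0.997064 − 149.5250·0.659029·0.993134 = 111.893816
B₀ = V₀ − E₀ = 210.3762 − 111.893816 = 98.482384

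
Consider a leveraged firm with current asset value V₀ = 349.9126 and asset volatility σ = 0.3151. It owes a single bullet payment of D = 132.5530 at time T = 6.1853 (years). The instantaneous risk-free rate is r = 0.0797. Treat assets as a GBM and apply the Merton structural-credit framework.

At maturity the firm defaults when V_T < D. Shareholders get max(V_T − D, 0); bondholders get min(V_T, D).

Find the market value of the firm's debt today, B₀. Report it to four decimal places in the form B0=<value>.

d₁ = [ln(V₀/D) + (r + σ²/2)T] / (σ√T)
   = [ln(349.9126/132.5530) + (0.0797 + 0.5·0.3151²)·6.1853] / (0.3151·√6.1853)
   = [0.970701 + 0.800031] / 0.783662 = 2.259561
d₂ = d₁ − σ√T = 2.259561 − 0.783662 = 1.475899
N(d₁) = 0.988076,  N(d₂) = 0.930015,  e^(−rT) = 0.610811
E₀ = V₀·N(d₁) − D·e^(−rT)·N(d₂)
   = 349.9126·0.988076 − 132.5530·0.610811·0.930015 = 270.441741
B₀ = V₀ − E₀ = 349.9126 − 270.441741 = 79.470859

B0=79.4709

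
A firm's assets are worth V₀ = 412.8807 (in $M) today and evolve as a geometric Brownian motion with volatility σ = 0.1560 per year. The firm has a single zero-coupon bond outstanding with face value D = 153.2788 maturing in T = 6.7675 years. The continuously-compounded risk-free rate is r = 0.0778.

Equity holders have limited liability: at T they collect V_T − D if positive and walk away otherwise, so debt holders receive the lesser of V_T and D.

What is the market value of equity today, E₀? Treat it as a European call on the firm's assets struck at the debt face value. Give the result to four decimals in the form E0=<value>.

E0=322.3464

d₁ = [ln(V₀/D) + (r + σ²/2)T] / (σ√T)
   = [ln(412.8807/153.2788) + (0.0778 + 0.5·0.1560²)·6.7675] / (0.1560·√6.7675)
   = [0.990900 + 0.608858] / 0.405825 = 3.941992
d₂ = d₁ − σ√T = 3.941992 − 0.405825 = 3.536167
N(d₁) = 0.999960,  N(d₂) = 0.999797,  e^(−rT) = 0.590662
E₀ = V₀·N(d₁) − D·e^(−rT)·N(d₂)
   = 412.8807·0.999960 − 153.2788·0.590662·0.999797 = 322.346448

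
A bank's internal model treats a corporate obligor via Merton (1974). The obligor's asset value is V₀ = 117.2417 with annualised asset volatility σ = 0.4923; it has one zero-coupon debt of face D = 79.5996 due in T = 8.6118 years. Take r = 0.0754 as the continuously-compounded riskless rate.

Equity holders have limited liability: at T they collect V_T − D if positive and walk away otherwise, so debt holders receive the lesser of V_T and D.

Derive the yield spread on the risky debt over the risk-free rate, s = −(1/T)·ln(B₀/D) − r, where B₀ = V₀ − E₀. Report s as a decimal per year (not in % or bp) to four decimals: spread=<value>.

spread=0.0399

d₁ = [ln(V₀/D) + (r + σ²/2)T] / (σ√T)
   = [ln(117.2417/79.5996) + (0.0754 + 0.5·0.4923²)·8.6118] / (0.4923·√8.6118)
   = [0.387229 + 1.692905] / 1.444697 = 1.439840
d₂ = d₁ − σ√T = 1.439840 − 1.444697 = -0.004857
N(d₁) = 0.925044,  N(d₂) = 0.498062,  e^(−rT) = 0.522396
E₀ = V₀·N(d₁) − D·e^(−rT)·N(d₂)
   = 117.2417·0.925044 − 79.5996·0.522396·0.498062 = 87.743017
B₀ = V₀ − E₀ = 117.2417 − 87.743017 = 29.498683
spread = −(1/T)·ln(B₀/D) − r = −(1/8.6118)·ln(29.498683/79.5996) − 0.0754 = 0.03986783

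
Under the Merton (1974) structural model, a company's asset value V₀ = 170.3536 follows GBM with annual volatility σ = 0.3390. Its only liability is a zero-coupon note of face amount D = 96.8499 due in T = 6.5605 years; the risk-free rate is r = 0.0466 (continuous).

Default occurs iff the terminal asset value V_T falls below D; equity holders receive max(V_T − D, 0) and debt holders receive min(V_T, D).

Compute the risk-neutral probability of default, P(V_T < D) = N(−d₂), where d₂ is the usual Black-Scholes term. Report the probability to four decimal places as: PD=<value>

PD=0.2849

d₁ = [ln(V₀/D) + (r + σ²/2)T] / (σ√T)
   = [ln(170.3536/96.8499) + (0.0466 + 0.5·0.3390²)·6.5605] / (0.3390·√6.5605)
   = [0.564714 + 0.682689] / 0.868297 = 1.436609
d₂ = d₁ − σ√T = 1.436609 − 0.868297 = 0.568312
risk-neutral PD = N(−d₂) = N(-0.568312) = 0.284912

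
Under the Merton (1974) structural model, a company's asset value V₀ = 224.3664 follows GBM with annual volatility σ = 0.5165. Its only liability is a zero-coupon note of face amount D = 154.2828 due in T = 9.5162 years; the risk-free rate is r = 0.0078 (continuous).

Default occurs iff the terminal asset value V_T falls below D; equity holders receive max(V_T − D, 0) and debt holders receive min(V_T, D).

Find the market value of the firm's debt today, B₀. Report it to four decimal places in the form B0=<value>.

B0=74.9545

d₁ = [ln(V₀/D) + (r + σ²/2)T] / (σ√T)
   = [ln(224.3664/154.2828) + (0.0078 + 0.5·0.5165²)·9.5162] / (0.5165·√9.5162)
   = [0.374493 + 1.343555] / 1.593317 = 1.078284
d₂ = d₁ − σ√T = 1.078284 − 1.593317 = -0.515032
N(d₁) = 0.859547,  N(d₂) = 0.303265,  e^(−rT) = 0.928462
E₀ = V₀·N(d₁) − D·e^(−rT)·N(d₂)
   = 224.3664·0.859547 − 154.2828·0.928462·0.303265 = 149.411948
B₀ = V₀ − E₀ = 224.3664 − 149.411948 = 74.954452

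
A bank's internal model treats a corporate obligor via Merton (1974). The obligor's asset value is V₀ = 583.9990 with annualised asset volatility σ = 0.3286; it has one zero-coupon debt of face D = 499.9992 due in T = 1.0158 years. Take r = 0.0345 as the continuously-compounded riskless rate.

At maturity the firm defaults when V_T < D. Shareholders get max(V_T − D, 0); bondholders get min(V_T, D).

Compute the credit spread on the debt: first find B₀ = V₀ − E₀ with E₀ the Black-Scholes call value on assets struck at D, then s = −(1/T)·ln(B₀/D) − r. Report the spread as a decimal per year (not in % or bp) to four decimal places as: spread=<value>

d₁ = [ln(V₀/D) + (r + σ²/2)T] / (σ√T)
   = [ln(583.9990/499.9992) + (0.0345 + 0.5·0.3286²)·1.0158] / (0.3286·√1.0158)
   = [0.155293 + 0.089887] / 0.331186 = 0.740309
d₂ = d₁ − σ√T = 0.740309 − 0.331186 = 0.409123
N(d₁) = 0.770444,  N(d₂) = 0.658775,  e^(−rT) = 0.965562
E₀ = V₀·N(d₁) − D·e^(−rT)·N(d₂)
   = 583.9990·0.770444 − 499.9992·0.965562·0.658775 = 131.894686
B₀ = V₀ − E₀ = 583.9990 − 131.894686 = 452.104314
spread = −(1/T)·ln(B₀/D) − r = −(1/1.0158)·ln(452.104314/499.9992) − 0.0345 = 0.06462735

spread=0.0646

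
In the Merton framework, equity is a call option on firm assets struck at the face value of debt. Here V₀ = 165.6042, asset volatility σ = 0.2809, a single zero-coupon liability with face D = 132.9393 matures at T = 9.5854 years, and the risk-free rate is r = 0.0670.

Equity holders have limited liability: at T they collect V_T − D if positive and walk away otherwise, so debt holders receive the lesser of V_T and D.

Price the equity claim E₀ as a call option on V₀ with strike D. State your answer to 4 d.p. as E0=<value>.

d₁ = [ln(V₀/D) + (r + σ²/2)T] / (σ√T)
   = [ln(165.6042/132.9393) + (0.0670 + 0.5·0.2809²)·9.5854] / (0.2809·√9.5854)
   = [0.219708 + 1.020389] / 0.869675 = 1.425932
d₂ = d₁ − σ√T = 1.425932 − 0.869675 = 0.556257
N(d₁) = 0.923056,  N(d₂) = 0.710982,  e^(−rT) = 0.526122
E₀ = V₀·N(d₁) − D·e^(−rT)·N(d₂)
   = 165.6042·0.923056 − 132.9393·0.526122·0.710982 = 103.134191

E0=103.1342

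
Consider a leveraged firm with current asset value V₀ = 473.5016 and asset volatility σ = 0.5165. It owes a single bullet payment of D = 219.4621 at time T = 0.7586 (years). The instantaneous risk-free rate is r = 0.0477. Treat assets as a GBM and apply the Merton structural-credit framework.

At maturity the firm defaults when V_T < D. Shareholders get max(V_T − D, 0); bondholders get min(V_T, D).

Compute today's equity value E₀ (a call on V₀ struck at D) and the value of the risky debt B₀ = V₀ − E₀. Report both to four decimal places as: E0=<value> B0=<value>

E0=263.8848 B0=209.6168

d₁ = [ln(V₀/D) + (r + σ²/2)T] / (σ√T)
   = [ln(473.5016/219.4621) + (0.0477 + 0.5·0.5165²)·0.7586] / (0.5165·√0.7586)
   = [0.768976 + 0.137372] / 0.449859 = 2.014736
d₂ = d₁ − σ√T = 2.014736 − 0.449859 = 1.564876
N(d₁) = 0.978034,  N(d₂) = 0.941194,  e^(−rT) = 0.964462
E₀ = V₀·N(d₁) − D·e^(−rT)·N(d₂)
   = 473.5016·0.978034 − 219.4621·0.964462·0.941194 = 263.884835
B₀ = V₀ − E₀ = 473.5016 − 263.884835 = 209.616765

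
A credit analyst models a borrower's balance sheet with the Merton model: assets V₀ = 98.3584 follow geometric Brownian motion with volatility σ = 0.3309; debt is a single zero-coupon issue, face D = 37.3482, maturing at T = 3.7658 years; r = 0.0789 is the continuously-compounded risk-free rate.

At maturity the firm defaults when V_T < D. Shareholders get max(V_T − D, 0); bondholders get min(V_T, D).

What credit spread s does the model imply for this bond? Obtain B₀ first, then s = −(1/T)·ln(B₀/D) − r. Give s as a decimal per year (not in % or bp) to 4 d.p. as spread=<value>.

spread=0.0028

d₁ = [ln(V₀/D) + (r + σ²/2)T] / (σ√T)
   = [ln(98.3584/37.3482) + (0.0789 + 0.5·0.3309²)·3.7658] / (0.3309·√3.7658)
   = [0.968333 + 0.503289] / 0.642134 = 2.291770
d₂ = d₁ − σ√T = 2.291770 − 0.642134 = 1.649637
N(d₁) = 0.989041,  N(d₂) = 0.950491,  e^(−rT) = 0.742954
E₀ = V₀·N(d₁) − D·e^(−rT)·N(d₂)
   = 98.3584·0.989041 − 37.3482·0.742954·0.950491 = 70.906229
B₀ = V₀ − E₀ = 98.3584 − 70.906229 = 27.452171
spread = −(1/T)·ln(B₀/D) − r = −(1/3.7658)·ln(27.452171/37.3482) − 0.0789 = 0.00284610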